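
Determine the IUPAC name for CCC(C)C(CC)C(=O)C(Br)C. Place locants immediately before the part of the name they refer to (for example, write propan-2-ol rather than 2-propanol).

2-bromo-4-ethyl-5-methylheptan-3-one

Counting along the main chain through the carbonyl gives 7 carbons: the parent is heptane.
A ketone (C=O on an internal carbon) is the principal characteristic group, giving the suffix -one.
Number the chain so that numbering from this end puts the carbonyl group at C-3 rather than C-5.
This places the carbonyl at C-3; a bromo group at C-2; an ethyl group at C-4; a methyl group at C-5.
Substituent prefixes are cited in alphabetical order (multiplying prefixes like di-/tri- are ignored for ordering).
Putting it together: 2-bromo-4-ethyl-5-methylheptan-3-one.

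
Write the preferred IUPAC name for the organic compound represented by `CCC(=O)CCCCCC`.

Counting along the main chain through the carbonyl gives 9 carbons: the parent is nonane.
A ketone (C=O on an internal carbon) is the principal characteristic group, giving the suffix -one.
Number the chain so that numbering from this end puts the carbonyl group at C-3 rather than C-7.
With this numbering: the carbonyl at C-3.
Putting it together: nonan-3-one.

nonan-3-one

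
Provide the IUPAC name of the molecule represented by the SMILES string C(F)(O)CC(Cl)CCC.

The longest chain bearing the –OH group is 6 carbons long (hexane).
An alcohol (–OH) is the principal characteristic group, giving the suffix -ol.
The numbering direction is chosen so that numbering from this end puts the hydroxyl group at C-1 rather than C-6.
This places the hydroxyl at C-1; a chloro group at C-3; a fluoro group at C-1.
Prefixes are listed alphabetically: chloro, fluoro.
Assembling the pieces gives 3-chloro-1-fluorohexan-1-ol.

3-chloro-1-fluorohexan-1-ol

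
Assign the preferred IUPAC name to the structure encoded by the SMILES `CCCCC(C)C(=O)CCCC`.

6-methyldecan-5-one

The longest chain bearing the carbonyl is 10 carbons long (decane).
The principal characteristic group is a ketone (C=O on an internal carbon), named with the suffix -one.
Number the chain so that numbering from this end puts the carbonyl group at C-5 rather than C-6.
With this numbering: the carbonyl at C-5; a methyl group at C-6.
Assembling the pieces gives 6-methyldecan-5-one.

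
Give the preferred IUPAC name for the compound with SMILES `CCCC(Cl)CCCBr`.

1-bromo-4-chloroheptane

The longest continuous carbon chain has 7 atoms, so the parent hydride is heptane.
Choose the numbering such that the substituent locant set {1,4} is lower than {4,7} at the first point of difference.
With this numbering: a bromo group at C-1; a chloro group at C-4.
Substituent prefixes are cited in alphabetical order (multiplying prefixes like di-/tri- are ignored for ordering).
Assembling the pieces gives 1-bromo-4-chloroheptane.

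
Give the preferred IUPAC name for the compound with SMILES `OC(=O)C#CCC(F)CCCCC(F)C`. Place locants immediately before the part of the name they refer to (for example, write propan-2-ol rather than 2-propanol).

5,10-difluoroundec-2-ynoic acid

The longest carbon chain that includes the –COOH group and the multiple bond has 11 carbons, so the parent hydride is undecane.
The highest-priority functional group is a carboxylic acid (terminal –COOH), so the name ends in -oic acid.
There is one C≡C triple bond, indicated by the ending -yne.
The numbering direction is chosen so that the carboxylic acid carbon is C-1 by definition.
With this numbering: the triple bond between C-2 and C-3; fluoro groups at C-5 and C-10.
Assembling the pieces gives 5,10-difluoroundec-2-ynoic acid.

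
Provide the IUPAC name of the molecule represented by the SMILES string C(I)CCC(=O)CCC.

The longest carbon chain that includes the carbonyl has 7 carbons, so the parent hydride is heptane.
A ketone (C=O on an internal carbon) is the principal characteristic group, giving the suffix -one.
The numbering direction is chosen so that the substituent locant set {1} is lower than {7} at the first point of difference.
With this numbering: the carbonyl at C-4; an iodo group at C-1.
The name is 1-iodoheptan-4-one.

1-iodoheptan-4-one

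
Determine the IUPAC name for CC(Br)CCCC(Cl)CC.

2-bromo-6-chlorooctane

The parent chain contains 8 carbons (octane).
The numbering direction is chosen so that the substituent locant set {2,6} is lower than {3,7} at the first point of difference.
With this numbering: a bromo group at C-2; a chloro group at C-6.
Substituent prefixes are cited in alphabetical order (multiplying prefixes like di-/tri- are ignored for ordering).
The name is 2-bromo-6-chlorooctane.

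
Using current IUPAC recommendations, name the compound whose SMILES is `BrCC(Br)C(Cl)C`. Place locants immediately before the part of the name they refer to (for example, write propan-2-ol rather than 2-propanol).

1,2-dibromo-3-chlorobutane

The parent chain contains 4 carbons (butane).
Choose the numbering such that the substituent locant set {1,2,3} is lower than {2,3,4} at the first point of difference.
With this numbering: bromo groups at C-1 and C-2; a chloro group at C-3.
Prefixes are listed alphabetically: bromo, chloro.
Assembling the pieces gives 1,2-dibromo-3-chlorobutane.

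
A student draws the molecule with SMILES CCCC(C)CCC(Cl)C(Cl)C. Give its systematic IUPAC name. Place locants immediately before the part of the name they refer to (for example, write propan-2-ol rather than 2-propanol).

2,3-dichloro-6-methylnonane

The longest carbon chain is 9 atoms: the parent is nonane.
The numbering direction is chosen so that the substituent locant set {2,3,6} is lower than {4,7,8} at the first point of difference.
With this numbering: chloro groups at C-2 and C-3; a methyl group at C-6.
The substituents are ordered alphabetically, ignoring any di-/tri- multipliers.
Putting it together: 2,3-dichloro-6-methylnonane.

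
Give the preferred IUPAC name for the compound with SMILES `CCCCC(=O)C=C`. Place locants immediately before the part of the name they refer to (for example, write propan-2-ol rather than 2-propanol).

The longest chain bearing the carbonyl and the multiple bond is 7 carbons long (heptane).
The highest-priority functional group is a ketone (C=O on an internal carbon), so the name ends in -one.
The chain contains a C=C double bond, so the unsaturation ending is -ene.
Choose the numbering such that numbering from this end puts the carbonyl group at C-3 rather than C-5.
That gives the carbonyl at C-3; the double bond between C-1 and C-2.
The name is hept-1-en-3-one.

hept-1-en-3-one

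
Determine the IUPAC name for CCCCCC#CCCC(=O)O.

dec-4-ynoic acid

Counting along the main chain through the –COOH group and the multiple bond gives 10 carbons: the parent is decane.
The highest-priority functional group is a carboxylic acid (terminal –COOH), so the name ends in -oic acid.
There is one C≡C triple bond, indicated by the ending -yne.
Choose the numbering such that the carboxylic acid carbon is C-1 by definition.
With this numbering: the triple bond between C-4 and C-5.
Assembling the pieces gives dec-4-ynoic acid.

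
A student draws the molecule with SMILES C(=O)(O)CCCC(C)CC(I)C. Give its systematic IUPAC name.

The longest carbon chain that includes the –COOH group has 8 carbons, so the parent hydride is octane.
A carboxylic acid (terminal –COOH) is the principal characteristic group, giving the suffix -oic acid.
Choose the numbering such that the carboxylic acid carbon is C-1 by definition.
That gives an iodo group at C-7; a methyl group at C-5.
Prefixes are listed alphabetically: iodo, methyl.
Putting it together: 7-iodo-5-methyloctanoic acid.

7-iodo-5-methyloctanoic acid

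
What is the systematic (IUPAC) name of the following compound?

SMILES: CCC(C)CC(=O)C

The longest carbon chain that includes the carbonyl has 6 carbons, so the parent hydride is hexane.
The principal characteristic group is a ketone (C=O on an internal carbon), named with the suffix -one.
Number the chain so that numbering from this end puts the carbonyl group at C-2 rather than C-5.
That gives the carbonyl at C-2; a methyl group at C-4.
Assembling the pieces gives 4-methylhexan-2-one.

4-methylhexan-2-one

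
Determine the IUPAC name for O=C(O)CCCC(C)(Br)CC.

Counting along the main chain through the –COOH group gives 7 carbons: the parent is heptane.
A carboxylic acid (terminal –COOH) is the principal characteristic group, giving the suffix -oic acid.
Choose the numbering such that the carboxylic acid carbon is C-1 by definition.
With this numbering: a bromo group at C-5; a methyl group at C-5.
Prefixes are listed alphabetically: bromo, methyl.
Putting it together: 5-bromo-5-methylheptanoic acid.

5-bromo-5-methylheptanoic acid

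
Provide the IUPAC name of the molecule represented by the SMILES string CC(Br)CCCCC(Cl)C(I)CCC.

The longest carbon chain is 11 atoms: the parent is undecane.
The numbering direction is chosen so that the substituent locant set {2,7,8} is lower than {4,5,10} at the first point of difference.
With this numbering: a bromo group at C-2; a chloro group at C-7; an iodo group at C-8.
Substituent prefixes are cited in alphabetical order (multiplying prefixes like di-/tri- are ignored for ordering).
The name is 2-bromo-7-chloro-8-iodoundecane.

2-bromo-7-chloro-8-iodoundecane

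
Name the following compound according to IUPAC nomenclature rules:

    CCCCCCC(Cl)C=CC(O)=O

The longest carbon chain that includes the –COOH group and the multiple bond has 10 carbons, so the parent hydride is decane.
A carboxylic acid (terminal –COOH) is the principal characteristic group, giving the suffix -oic acid.
There is one C=C double bond, indicated by the ending -ene.
Number the chain so that the carboxylic acid carbon is C-1 by definition.
That gives the double bond between C-2 and C-3; a chloro group at C-4.
Assembling the pieces gives 4-chlorodec-2-enoic acid.

4-chlorodec-2-enoic acid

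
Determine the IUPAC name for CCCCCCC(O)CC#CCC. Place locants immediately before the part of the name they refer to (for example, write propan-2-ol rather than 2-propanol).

Counting along the main chain through the –OH group and the multiple bond gives 12 carbons: the parent is dodecane.
An alcohol (–OH) is the principal characteristic group, giving the suffix -ol.
The chain contains a C≡C triple bond, so the unsaturation ending is -yne.
Choose the numbering such that numbering from this end puts the hydroxyl group at C-6 rather than C-7.
This places the hydroxyl at C-6; the triple bond between C-3 and C-4.
Putting it together: dodec-3-yn-6-ol.

dodec-3-yn-6-ol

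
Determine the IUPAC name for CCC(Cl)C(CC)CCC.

The longest carbon chain is 7 atoms: the parent is heptane.
Number the chain so that the substituent locant set {3,4} is lower than {4,5} at the first point of difference.
That gives a chloro group at C-3; an ethyl group at C-4.
Substituent prefixes are cited in alphabetical order (multiplying prefixes like di-/tri- are ignored for ordering).
The name is 3-chloro-4-ethylheptane.

3-chloro-4-ethylheptane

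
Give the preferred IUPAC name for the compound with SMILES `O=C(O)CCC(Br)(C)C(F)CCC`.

Counting along the main chain through the –COOH group gives 8 carbons: the parent is octane.
A carboxylic acid (terminal –COOH) is the principal characteristic group, giving the suffix -oic acid.
The numbering direction is chosen so that the carboxylic acid carbon is C-1 by definition.
That gives a bromo group at C-4; a fluoro group at C-5; a methyl group at C-4.
Prefixes are listed alphabetically: bromo, fluoro, methyl.
The name is 4-bromo-5-fluoro-4-methyloctanoic acid.

4-bromo-5-fluoro-4-methyloctanoic acid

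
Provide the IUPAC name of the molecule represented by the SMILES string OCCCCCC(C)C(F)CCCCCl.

11-chloro-7-fluoro-6-methylundecan-1-ol

Counting along the main chain through the –OH group gives 11 carbons: the parent is undecane.
An alcohol (–OH) is the principal characteristic group, giving the suffix -ol.
Choose the numbering such that numbering from this end puts the hydroxyl group at C-1 rather than C-11.
That gives the hydroxyl at C-1; a chloro group at C-11; a fluoro group at C-7; a methyl group at C-6.
The substituents are ordered alphabetically, ignoring any di-/tri- multipliers.
The name is 11-chloro-7-fluoro-6-methylundecan-1-ol.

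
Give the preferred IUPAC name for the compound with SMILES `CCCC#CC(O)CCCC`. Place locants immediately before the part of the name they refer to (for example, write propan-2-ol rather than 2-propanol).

dec-6-yn-5-ol

The longest chain bearing the –OH group and the multiple bond is 10 carbons long (decane).
An alcohol (–OH) is the principal characteristic group, giving the suffix -ol.
There is one C≡C triple bond, indicated by the ending -yne.
The numbering direction is chosen so that numbering from this end puts the hydroxyl group at C-5 rather than C-6.
This places the hydroxyl at C-5; the triple bond between C-6 and C-7.
The name is dec-6-yn-5-ol.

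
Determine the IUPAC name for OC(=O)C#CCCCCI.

7-iodohept-2-ynoic acid

Counting along the main chain through the –COOH group and the multiple bond gives 7 carbons: the parent is heptane.
A carboxylic acid (terminal –COOH) is the principal characteristic group, giving the suffix -oic acid.
There is one C≡C triple bond, indicated by the ending -yne.
Choose the numbering such that the carboxylic acid carbon is C-1 by definition.
With this numbering: the triple bond between C-2 and C-3; an iodo group at C-7.
Assembling the pieces gives 7-iodohept-2-ynoic acid.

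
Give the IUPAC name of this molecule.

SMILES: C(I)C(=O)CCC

The longest carbon chain that includes the carbonyl has 5 carbons, so the parent hydride is pentane.
A ketone (C=O on an internal carbon) is the principal characteristic group, giving the suffix -one.
Number the chain so that numbering from this end puts the carbonyl group at C-2 rather than C-4.
That gives the carbonyl at C-2; an iodo group at C-1.
The name is 1-iodopentan-2-one.

1-iodopentan-2-one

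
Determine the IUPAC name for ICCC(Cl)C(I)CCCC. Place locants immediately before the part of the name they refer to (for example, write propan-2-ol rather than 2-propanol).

3-chloro-1,4-diiodooctane

The parent chain contains 8 carbons (octane).
Choose the numbering such that the substituent locant set {1,3,4} is lower than {5,6,8} at the first point of difference.
This places a chloro group at C-3; iodo groups at C-1 and C-4.
Prefixes are listed alphabetically: chloro, iodo.
Putting it together: 3-chloro-1,4-diiodooctane.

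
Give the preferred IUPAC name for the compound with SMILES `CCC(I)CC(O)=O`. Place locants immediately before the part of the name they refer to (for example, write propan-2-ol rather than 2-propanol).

The longest carbon chain that includes the –COOH group has 5 carbons, so the parent hydride is pentane.
The principal characteristic group is a carboxylic acid (terminal –COOH), named with the suffix -oic acid.
Choose the numbering such that the carboxylic acid carbon is C-1 by definition.
With this numbering: an iodo group at C-3.
Putting it together: 3-iodopentanoic acid.

3-iodopentanoic acid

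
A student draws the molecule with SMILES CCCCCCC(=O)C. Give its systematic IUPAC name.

octan-2-one

The longest chain bearing the carbonyl is 8 carbons long (octane).
A ketone (C=O on an internal carbon) is the principal characteristic group, giving the suffix -one.
Choose the numbering such that numbering from this end puts the carbonyl group at C-2 rather than C-7.
That gives the carbonyl at C-2.
Putting it together: octan-2-one.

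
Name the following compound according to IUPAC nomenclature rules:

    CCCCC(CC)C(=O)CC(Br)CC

3-bromo-6-ethyldecan-5-one

The longest carbon chain that includes the carbonyl has 10 carbons, so the parent hydride is decane.
A ketone (C=O on an internal carbon) is the principal characteristic group, giving the suffix -one.
The numbering direction is chosen so that numbering from this end puts the carbonyl group at C-5 rather than C-6.
With this numbering: the carbonyl at C-5; a bromo group at C-3; an ethyl group at C-6.
Prefixes are listed alphabetically: bromo, ethyl.
Putting it together: 3-bromo-6-ethyldecan-5-one.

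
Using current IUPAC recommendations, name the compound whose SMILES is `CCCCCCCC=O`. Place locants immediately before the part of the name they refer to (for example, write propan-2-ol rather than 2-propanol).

octanal

The longest chain bearing the –CHO group is 8 carbons long (octane).
An aldehyde (terminal –CHO) is the principal characteristic group, giving the suffix -al.
Number the chain so that the aldehyde carbon is C-1 by definition.
Putting it together: octanal.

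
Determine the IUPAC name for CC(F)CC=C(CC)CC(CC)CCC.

The longest chain bearing the multiple bond is 10 carbons long (decane).
The chain contains a C=C double bond, so the unsaturation ending is -ene.
The numbering direction is chosen so that numbering from this end puts the double bond at C-4 rather than C-6.
With this numbering: the double bond between C-4 and C-5; ethyl groups at C-5 and C-7; a fluoro group at C-2.
Substituent prefixes are cited in alphabetical order (multiplying prefixes like di-/tri- are ignored for ordering).
Putting it together: 5,7-diethyl-2-fluorodec-4-ene.

5,7-diethyl-2-fluorodec-4-ene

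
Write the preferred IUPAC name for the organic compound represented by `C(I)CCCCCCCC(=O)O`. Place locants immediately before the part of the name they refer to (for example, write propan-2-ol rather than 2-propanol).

Counting along the main chain through the –COOH group gives 9 carbons: the parent is nonane.
A carboxylic acid (terminal –COOH) is the principal characteristic group, giving the suffix -oic acid.
Number the chain so that the carboxylic acid carbon is C-1 by definition.
With this numbering: an iodo group at C-9.
Putting it together: 9-iodononanoic acid.

9-iodononanoic acid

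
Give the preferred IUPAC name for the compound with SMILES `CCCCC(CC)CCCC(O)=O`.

5-ethylnonanoic acid

The longest chain bearing the –COOH group is 9 carbons long (nonane).
A carboxylic acid (terminal –COOH) is the principal characteristic group, giving the suffix -oic acid.
Choose the numbering such that the carboxylic acid carbon is C-1 by definition.
That gives an ethyl group at C-5.
The name is 5-ethylnonanoic acid.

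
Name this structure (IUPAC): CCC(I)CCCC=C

6-iodooct-1-ene

The longest carbon chain that includes the multiple bond has 8 carbons, so the parent hydride is octane.
The chain contains a C=C double bond, so the unsaturation ending is -ene.
The numbering direction is chosen so that numbering from this end puts the double bond at C-1 rather than C-7.
With this numbering: the double bond between C-1 and C-2; an iodo group at C-6.
Assembling the pieces gives 6-iodooct-1-ene.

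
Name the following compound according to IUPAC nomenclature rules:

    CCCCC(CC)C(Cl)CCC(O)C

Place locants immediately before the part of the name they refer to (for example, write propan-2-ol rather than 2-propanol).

The longest carbon chain that includes the –OH group has 10 carbons, so the parent hydride is decane.
The highest-priority functional group is an alcohol (–OH), so the name ends in -ol.
Number the chain so that numbering from this end puts the hydroxyl group at C-2 rather than C-9.
That gives the hydroxyl at C-2; a chloro group at C-5; an ethyl group at C-6.
Prefixes are listed alphabetically: chloro, ethyl.
The name is 5-chloro-6-ethyldecan-2-ol.

5-chloro-6-ethyldecan-2-ol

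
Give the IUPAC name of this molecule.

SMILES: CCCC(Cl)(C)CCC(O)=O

4-chloro-4-methylheptanoic acid

The longest chain bearing the –COOH group is 7 carbons long (heptane).
The principal characteristic group is a carboxylic acid (terminal –COOH), named with the suffix -oic acid.
Number the chain so that the carboxylic acid carbon is C-1 by definition.
With this numbering: a chloro group at C-4; a methyl group at C-4.
Substituent prefixes are cited in alphabetical order (multiplying prefixes like di-/tri- are ignored for ordering).
Assembling the pieces gives 4-chloro-4-methylheptanoic acid.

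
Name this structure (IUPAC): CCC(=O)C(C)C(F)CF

Counting along the main chain through the carbonyl gives 6 carbons: the parent is hexane.
The principal characteristic group is a ketone (C=O on an internal carbon), named with the suffix -one.
The numbering direction is chosen so that numbering from this end puts the carbonyl group at C-3 rather than C-4.
With this numbering: the carbonyl at C-3; fluoro groups at C-5 and C-6; a methyl group at C-4.
Substituent prefixes are cited in alphabetical order (multiplying prefixes like di-/tri- are ignored for ordering).
Putting it together: 5,6-difluoro-4-methylhexan-3-one.

5,6-difluoro-4-methylhexan-3-one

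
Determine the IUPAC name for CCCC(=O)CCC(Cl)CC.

7-chlorononan-4-one

Counting along the main chain through the carbonyl gives 9 carbons: the parent is nonane.
A ketone (C=O on an internal carbon) is the principal characteristic group, giving the suffix -one.
Choose the numbering such that numbering from this end puts the carbonyl group at C-4 rather than C-6.
This places the carbonyl at C-4; a chloro group at C-7.
The name is 7-chlorononan-4-one.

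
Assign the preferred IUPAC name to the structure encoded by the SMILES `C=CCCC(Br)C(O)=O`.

2-bromohex-5-enoic acid

Counting along the main chain through the –COOH group and the multiple bond gives 6 carbons: the parent is hexane.
The principal characteristic group is a carboxylic acid (terminal –COOH), named with the suffix -oic acid.
A C=C double bond in the chain gives the infix -ene-.
The numbering direction is chosen so that the carboxylic acid carbon is C-1 by definition.
That gives the double bond between C-5 and C-6; a bromo group at C-2.
The name is 2-bromohex-5-enoic acid.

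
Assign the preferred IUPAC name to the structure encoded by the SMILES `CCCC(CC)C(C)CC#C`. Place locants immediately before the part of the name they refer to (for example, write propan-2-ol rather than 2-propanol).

5-ethyl-4-methyloct-1-yne

The longest chain bearing the multiple bond is 8 carbons long (octane).
A C≡C triple bond in the chain gives the infix -yne-.
Choose the numbering such that numbering from this end puts the triple bond at C-1 rather than C-7.
With this numbering: the triple bond between C-1 and C-2; an ethyl group at C-5; a methyl group at C-4.
Substituent prefixes are cited in alphabetical order (multiplying prefixes like di-/tri- are ignored for ordering).
Assembling the pieces gives 5-ethyl-4-methyloct-1-yne.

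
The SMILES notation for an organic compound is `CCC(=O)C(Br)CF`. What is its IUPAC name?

The longest chain bearing the carbonyl is 5 carbons long (pentane).
A ketone (C=O on an internal carbon) is the principal characteristic group, giving the suffix -one.
Choose the numbering such that the substituent locant set {1,2} is lower than {4,5} at the first point of difference.
That gives the carbonyl at C-3; a bromo group at C-2; a fluoro group at C-1.
Substituent prefixes are cited in alphabetical order (multiplying prefixes like di-/tri- are ignored for ordering).
The name is 2-bromo-1-fluoropentan-3-one.

2-bromo-1-fluoropentan-3-one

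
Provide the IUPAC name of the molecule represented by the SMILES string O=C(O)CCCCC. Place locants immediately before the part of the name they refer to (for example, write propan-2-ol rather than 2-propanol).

hexanoic acid

The longest carbon chain that includes the –COOH group has 6 carbons, so the parent hydride is hexane.
The highest-priority functional group is a carboxylic acid (terminal –COOH), so the name ends in -oic acid.
Choose the numbering such that the carboxylic acid carbon is C-1 by definition.
The name is hexanoic acid.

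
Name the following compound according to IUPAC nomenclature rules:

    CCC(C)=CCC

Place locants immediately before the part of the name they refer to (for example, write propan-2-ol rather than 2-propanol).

The longest carbon chain that includes the multiple bond has 6 carbons, so the parent hydride is hexane.
The chain contains a C=C double bond, so the unsaturation ending is -ene.
Number the chain so that the substituent locant set {3} is lower than {4} at the first point of difference.
This places the double bond between C-3 and C-4; a methyl group at C-3.
Putting it together: 3-methylhex-3-ene.

3-methylhex-3-ene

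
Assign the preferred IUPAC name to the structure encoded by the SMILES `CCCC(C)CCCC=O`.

5-methyloctanal

Counting along the main chain through the –CHO group gives 8 carbons: the parent is octane.
The highest-priority functional group is an aldehyde (terminal –CHO), so the name ends in -al.
Choose the numbering such that the aldehyde carbon is C-1 by definition.
That gives a methyl group at C-5.
Assembling the pieces gives 5-methyloctanal.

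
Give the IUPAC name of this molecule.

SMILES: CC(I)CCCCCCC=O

The longest carbon chain that includes the –CHO group has 9 carbons, so the parent hydride is nonane.
The highest-priority functional group is an aldehyde (terminal –CHO), so the name ends in -al.
Number the chain so that the aldehyde carbon is C-1 by definition.
With this numbering: an iodo group at C-8.
The name is 8-iodononanal.

8-iodononanal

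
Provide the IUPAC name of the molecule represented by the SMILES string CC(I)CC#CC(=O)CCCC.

9-iododec-6-yn-5-one

The longest carbon chain that includes the carbonyl and the multiple bond has 10 carbons, so the parent hydride is decane.
The principal characteristic group is a ketone (C=O on an internal carbon), named with the suffix -one.
A C≡C triple bond in the chain gives the infix -yne-.
Number the chain so that numbering from this end puts the carbonyl group at C-5 rather than C-6.
With this numbering: the carbonyl at C-5; the triple bond between C-6 and C-7; an iodo group at C-9.
The name is 9-iododec-6-yn-5-one.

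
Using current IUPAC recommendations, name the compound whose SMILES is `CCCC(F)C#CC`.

4-fluorohept-2-yne

The longest chain bearing the multiple bond is 7 carbons long (heptane).
The chain contains a C≡C triple bond, so the unsaturation ending is -yne.
Choose the numbering such that numbering from this end puts the triple bond at C-2 rather than C-5.
This places the triple bond between C-2 and C-3; a fluoro group at C-4.
Assembling the pieces gives 4-fluorohept-2-yne.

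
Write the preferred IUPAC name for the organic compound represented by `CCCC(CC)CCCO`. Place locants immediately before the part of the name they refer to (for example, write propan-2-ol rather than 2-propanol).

The longest chain bearing the –OH group is 7 carbons long (heptane).
The highest-priority functional group is an alcohol (–OH), so the name ends in -ol.
Number the chain so that numbering from this end puts the hydroxyl group at C-1 rather than C-7.
With this numbering: the hydroxyl at C-1; an ethyl group at C-4.
Putting it together: 4-ethylheptan-1-ol.

4-ethylheptan-1-ol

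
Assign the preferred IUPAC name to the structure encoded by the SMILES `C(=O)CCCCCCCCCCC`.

Counting along the main chain through the –CHO group gives 12 carbons: the parent is dodecane.
The highest-priority functional group is an aldehyde (terminal –CHO), so the name ends in -al.
The numbering direction is chosen so that the aldehyde carbon is C-1 by definition.
The name is dodecanal.

dodecanal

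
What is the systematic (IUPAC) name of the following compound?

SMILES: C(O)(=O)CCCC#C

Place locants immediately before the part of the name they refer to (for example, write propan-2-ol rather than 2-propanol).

hex-5-ynoic acid

The longest carbon chain that includes the –COOH group and the multiple bond has 6 carbons, so the parent hydride is hexane.
The highest-priority functional group is a carboxylic acid (terminal –COOH), so the name ends in -oic acid.
There is one C≡C triple bond, indicated by the ending -yne.
The numbering direction is chosen so that the carboxylic acid carbon is C-1 by definition.
That gives the triple bond between C-5 and C-6.
The name is hex-5-ynoic acid.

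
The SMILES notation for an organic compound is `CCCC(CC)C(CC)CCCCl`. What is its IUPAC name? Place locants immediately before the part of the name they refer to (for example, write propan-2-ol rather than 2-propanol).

The parent chain contains 8 carbons (octane).
Choose the numbering such that the substituent locant set {1,4,5} is lower than {4,5,8} at the first point of difference.
With this numbering: a chloro group at C-1; ethyl groups at C-4 and C-5.
Substituent prefixes are cited in alphabetical order (multiplying prefixes like di-/tri- are ignored for ordering).
Putting it together: 1-chloro-4,5-diethyloctane.

1-chloro-4,5-diethyloctane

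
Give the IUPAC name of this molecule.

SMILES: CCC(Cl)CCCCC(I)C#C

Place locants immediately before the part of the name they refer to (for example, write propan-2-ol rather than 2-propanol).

8-chloro-3-iododec-1-yne

The longest chain bearing the multiple bond is 10 carbons long (decane).
There is one C≡C triple bond, indicated by the ending -yne.
Number the chain so that numbering from this end puts the triple bond at C-1 rather than C-9.
This places the triple bond between C-1 and C-2; a chloro group at C-8; an iodo group at C-3.
Substituent prefixes are cited in alphabetical order (multiplying prefixes like di-/tri- are ignored for ordering).
Putting it together: 8-chloro-3-iododec-1-yne.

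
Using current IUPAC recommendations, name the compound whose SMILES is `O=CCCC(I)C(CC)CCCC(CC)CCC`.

5,9-diethyl-4-iodododecanal

The longest carbon chain that includes the –CHO group has 12 carbons, so the parent hydride is dodecane.
An aldehyde (terminal –CHO) is the principal characteristic group, giving the suffix -al.
The numbering direction is chosen so that the aldehyde carbon is C-1 by definition.
This places ethyl groups at C-5 and C-9; an iodo group at C-4.
Substituent prefixes are cited in alphabetical order (multiplying prefixes like di-/tri- are ignored for ordering).
Putting it together: 5,9-diethyl-4-iodododecanal.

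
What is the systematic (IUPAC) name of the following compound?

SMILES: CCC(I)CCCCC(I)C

The parent chain contains 9 carbons (nonane).
Choose the numbering such that the substituent locant set {2,7} is lower than {3,8} at the first point of difference.
That gives iodo groups at C-2 and C-7.
Assembling the pieces gives 2,7-diiodononane.

2,7-diiodononane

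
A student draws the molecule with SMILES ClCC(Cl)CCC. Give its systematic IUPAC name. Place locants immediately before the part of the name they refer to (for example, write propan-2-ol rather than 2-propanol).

1,2-dichloropentane

The parent chain contains 5 carbons (pentane).
Number the chain so that the substituent locant set {1,2} is lower than {4,5} at the first point of difference.
That gives chloro groups at C-1 and C-2.
Putting it together: 1,2-dichloropentane.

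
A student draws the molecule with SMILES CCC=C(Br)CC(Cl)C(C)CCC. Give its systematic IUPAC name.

4-bromo-6-chloro-7-methyldec-3-ene

The longest carbon chain that includes the multiple bond has 10 carbons, so the parent hydride is decane.
There is one C=C double bond, indicated by the ending -ene.
Choose the numbering such that numbering from this end puts the double bond at C-3 rather than C-7.
With this numbering: the double bond between C-3 and C-4; a bromo group at C-4; a chloro group at C-6; a methyl group at C-7.
The substituents are ordered alphabetically, ignoring any di-/tri- multipliers.
The name is 4-bromo-6-chloro-7-methyldec-3-ene.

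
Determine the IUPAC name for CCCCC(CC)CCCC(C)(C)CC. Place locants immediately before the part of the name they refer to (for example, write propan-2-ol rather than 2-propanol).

7-ethyl-3,3-dimethylundecane

The parent chain contains 11 carbons (undecane).
The numbering direction is chosen so that the substituent locant set {3,3,7} is lower than {5,9,9} at the first point of difference.
That gives an ethyl group at C-7; two methyl groups at C-3.
Prefixes are listed alphabetically: ethyl, methyl.
Assembling the pieces gives 7-ethyl-3,3-dimethylundecane.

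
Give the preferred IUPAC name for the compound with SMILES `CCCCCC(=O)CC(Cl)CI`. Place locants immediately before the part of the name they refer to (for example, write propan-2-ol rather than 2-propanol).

Counting along the main chain through the carbonyl gives 9 carbons: the parent is nonane.
The highest-priority functional group is a ketone (C=O on an internal carbon), so the name ends in -one.
Choose the numbering such that numbering from this end puts the carbonyl group at C-4 rather than C-6.
With this numbering: the carbonyl at C-4; a chloro group at C-2; an iodo group at C-1.
Substituent prefixes are cited in alphabetical order (multiplying prefixes like di-/tri- are ignored for ordering).
The name is 2-chloro-1-iodononan-4-one.

2-chloro-1-iodononan-4-one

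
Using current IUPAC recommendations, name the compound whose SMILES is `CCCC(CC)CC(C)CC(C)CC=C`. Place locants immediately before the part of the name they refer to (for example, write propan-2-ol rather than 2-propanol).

8-ethyl-4,6-dimethylundec-1-ene

The longest chain bearing the multiple bond is 11 carbons long (undecane).
A C=C double bond in the chain gives the infix -ene-.
Choose the numbering such that numbering from this end puts the double bond at C-1 rather than C-10.
This places the double bond between C-1 and C-2; an ethyl group at C-8; methyl groups at C-4 and C-6.
Substituent prefixes are cited in alphabetical order (multiplying prefixes like di-/tri- are ignored for ordering).
Putting it together: 8-ethyl-4,6-dimethylundec-1-ene.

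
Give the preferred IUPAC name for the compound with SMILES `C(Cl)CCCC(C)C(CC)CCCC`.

1-chloro-6-ethyl-5-methyldecane

The parent chain contains 10 carbons (decane).
Choose the numbering such that the substituent locant set {1,5,6} is lower than {5,6,10} at the first point of difference.
This places a chloro group at C-1; an ethyl group at C-6; a methyl group at C-5.
The substituents are ordered alphabetically, ignoring any di-/tri- multipliers.
Putting it together: 1-chloro-6-ethyl-5-methyldecane.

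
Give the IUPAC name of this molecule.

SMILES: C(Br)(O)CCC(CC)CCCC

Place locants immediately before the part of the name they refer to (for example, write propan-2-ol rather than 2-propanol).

The longest chain bearing the –OH group is 8 carbons long (octane).
The principal characteristic group is an alcohol (–OH), named with the suffix -ol.
Number the chain so that numbering from this end puts the hydroxyl group at C-1 rather than C-8.
With this numbering: the hydroxyl at C-1; a bromo group at C-1; an ethyl group at C-4.
Substituent prefixes are cited in alphabetical order (multiplying prefixes like di-/tri- are ignored for ordering).
Assembling the pieces gives 1-bromo-4-ethyloctan-1-ol.

1-bromo-4-ethyloctan-1-ol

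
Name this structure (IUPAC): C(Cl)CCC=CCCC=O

The longest chain bearing the –CHO group and the multiple bond is 8 carbons long (octane).
The principal characteristic group is an aldehyde (terminal –CHO), named with the suffix -al.
The chain contains a C=C double bond, so the unsaturation ending is -ene.
Choose the numbering such that the aldehyde carbon is C-1 by definition.
With this numbering: the double bond between C-4 and C-5; a chloro group at C-8.
The name is 8-chlorooct-4-enal.

8-chlorooct-4-enal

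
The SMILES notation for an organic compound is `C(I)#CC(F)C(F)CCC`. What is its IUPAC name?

3,4-difluoro-1-iodohept-1-yne

The longest chain bearing the multiple bond is 7 carbons long (heptane).
The chain contains a C≡C triple bond, so the unsaturation ending is -yne.
The numbering direction is chosen so that numbering from this end puts the triple bond at C-1 rather than C-6.
With this numbering: the triple bond between C-1 and C-2; fluoro groups at C-3 and C-4; an iodo group at C-1.
Substituent prefixes are cited in alphabetical order (multiplying prefixes like di-/tri- are ignored for ordering).
The name is 3,4-difluoro-1-iodohept-1-yne.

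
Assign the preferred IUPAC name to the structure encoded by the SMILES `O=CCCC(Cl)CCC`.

4-chloroheptanal

Counting along the main chain through the –CHO group gives 7 carbons: the parent is heptane.
The principal characteristic group is an aldehyde (terminal –CHO), named with the suffix -al.
Choose the numbering such that the aldehyde carbon is C-1 by definition.
With this numbering: a chloro group at C-4.
Assembling the pieces gives 4-chloroheptanal.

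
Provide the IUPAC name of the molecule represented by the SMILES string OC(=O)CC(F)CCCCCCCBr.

10-bromo-3-fluorodecanoic acid

The longest chain bearing the –COOH group is 10 carbons long (decane).
A carboxylic acid (terminal –COOH) is the principal characteristic group, giving the suffix -oic acid.
Number the chain so that the carboxylic acid carbon is C-1 by definition.
That gives a bromo group at C-10; a fluoro group at C-3.
The substituents are ordered alphabetically, ignoring any di-/tri- multipliers.
Assembling the pieces gives 10-bromo-3-fluorodecanoic acid.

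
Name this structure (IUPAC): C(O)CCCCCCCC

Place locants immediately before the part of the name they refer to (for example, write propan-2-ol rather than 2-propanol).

nonan-1-ol

The longest carbon chain that includes the –OH group has 9 carbons, so the parent hydride is nonane.
The highest-priority functional group is an alcohol (–OH), so the name ends in -ol.
Choose the numbering such that numbering from this end puts the hydroxyl group at C-1 rather than C-9.
That gives the hydroxyl at C-1.
The name is nonan-1-ol.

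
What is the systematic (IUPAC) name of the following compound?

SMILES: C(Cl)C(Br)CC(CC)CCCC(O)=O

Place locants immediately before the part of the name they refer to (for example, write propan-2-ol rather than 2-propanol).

The longest chain bearing the –COOH group is 8 carbons long (octane).
The highest-priority functional group is a carboxylic acid (terminal –COOH), so the name ends in -oic acid.
Choose the numbering such that the carboxylic acid carbon is C-1 by definition.
This places a bromo group at C-7; a chloro group at C-8; an ethyl group at C-5.
The substituents are ordered alphabetically, ignoring any di-/tri- multipliers.
Assembling the pieces gives 7-bromo-8-chloro-5-ethyloctanoic acid.

7-bromo-8-chloro-5-ethyloctanoic acid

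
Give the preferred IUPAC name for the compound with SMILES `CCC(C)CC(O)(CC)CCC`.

The longest chain bearing the –OH group is 8 carbons long (octane).
The highest-priority functional group is an alcohol (–OH), so the name ends in -ol.
Choose the numbering such that numbering from this end puts the hydroxyl group at C-4 rather than C-5.
With this numbering: the hydroxyl at C-4; an ethyl group at C-4; a methyl group at C-6.
Substituent prefixes are cited in alphabetical order (multiplying prefixes like di-/tri- are ignored for ordering).
Putting it together: 4-ethyl-6-methyloctan-4-ol.

4-ethyl-6-methyloctan-4-ol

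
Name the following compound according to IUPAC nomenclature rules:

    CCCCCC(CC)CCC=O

Counting along the main chain through the –CHO group gives 9 carbons: the parent is nonane.
The highest-priority functional group is an aldehyde (terminal –CHO), so the name ends in -al.
The numbering direction is chosen so that the aldehyde carbon is C-1 by definition.
With this numbering: an ethyl group at C-4.
Putting it together: 4-ethylnonanal.

4-ethylnonanal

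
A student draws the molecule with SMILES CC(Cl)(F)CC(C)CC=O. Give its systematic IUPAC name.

The longest carbon chain that includes the –CHO group has 6 carbons, so the parent hydride is hexane.
An aldehyde (terminal –CHO) is the principal characteristic group, giving the suffix -al.
The numbering direction is chosen so that the aldehyde carbon is C-1 by definition.
That gives a chloro group at C-5; a fluoro group at C-5; a methyl group at C-3.
Substituent prefixes are cited in alphabetical order (multiplying prefixes like di-/tri- are ignored for ordering).
The name is 5-chloro-5-fluoro-3-methylhexanal.

5-chloro-5-fluoro-3-methylhexanal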